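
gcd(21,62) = 1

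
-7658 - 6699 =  - 14357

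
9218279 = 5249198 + 3969081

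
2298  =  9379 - 7081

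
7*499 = 3493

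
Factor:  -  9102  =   - 2^1*3^1* 37^1*41^1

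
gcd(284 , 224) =4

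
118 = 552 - 434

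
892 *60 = 53520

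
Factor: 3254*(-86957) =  - 282958078 = -  2^1*13^1 * 1627^1*6689^1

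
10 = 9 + 1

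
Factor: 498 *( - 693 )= -2^1*3^3*7^1*11^1 * 83^1 = - 345114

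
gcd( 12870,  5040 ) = 90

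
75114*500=37557000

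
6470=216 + 6254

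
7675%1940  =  1855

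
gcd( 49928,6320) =632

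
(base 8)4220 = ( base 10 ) 2192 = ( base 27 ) 305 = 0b100010010000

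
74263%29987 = 14289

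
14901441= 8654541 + 6246900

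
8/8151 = 8/8151  =  0.00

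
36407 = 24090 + 12317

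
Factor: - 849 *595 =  - 3^1*5^1*7^1*17^1*283^1 = - 505155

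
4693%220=73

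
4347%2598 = 1749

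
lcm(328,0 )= 0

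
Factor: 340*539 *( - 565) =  - 2^2*5^2*7^2*11^1*17^1*113^1=- 103541900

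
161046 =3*53682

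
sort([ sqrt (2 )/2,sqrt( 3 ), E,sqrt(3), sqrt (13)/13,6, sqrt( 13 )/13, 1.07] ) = [ sqrt( 13) /13, sqrt(13)/13,  sqrt( 2)/2, 1.07,sqrt( 3), sqrt(3) , E , 6 ] 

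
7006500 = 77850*90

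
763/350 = 109/50= 2.18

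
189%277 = 189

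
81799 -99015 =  - 17216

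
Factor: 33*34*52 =2^3 * 3^1*11^1*13^1*17^1= 58344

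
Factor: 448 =2^6*7^1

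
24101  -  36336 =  - 12235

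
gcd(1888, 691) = 1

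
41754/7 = 5964 + 6/7 = 5964.86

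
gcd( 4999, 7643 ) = 1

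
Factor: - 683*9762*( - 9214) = 2^2 * 3^1*17^1*271^1*683^1*1627^1 = 61433847444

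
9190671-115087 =9075584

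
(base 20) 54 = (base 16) 68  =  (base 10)104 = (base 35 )2Y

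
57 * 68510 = 3905070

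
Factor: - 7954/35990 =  - 5^(-1) * 41^1*59^( - 1)*61^ ( - 1) * 97^1 = -3977/17995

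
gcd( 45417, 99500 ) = 1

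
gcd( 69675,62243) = 929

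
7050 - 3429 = 3621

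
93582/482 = 46791/241 =194.15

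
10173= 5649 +4524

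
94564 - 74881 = 19683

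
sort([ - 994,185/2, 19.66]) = [ -994, 19.66,185/2]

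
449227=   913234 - 464007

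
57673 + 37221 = 94894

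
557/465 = 1 + 92/465 = 1.20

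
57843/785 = 57843/785=73.69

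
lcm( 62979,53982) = 377874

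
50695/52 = 50695/52 = 974.90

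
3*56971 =170913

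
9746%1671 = 1391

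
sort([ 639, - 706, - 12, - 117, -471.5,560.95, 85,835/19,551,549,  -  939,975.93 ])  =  [-939,-706 ,  -  471.5, - 117, - 12,  835/19,85  ,  549, 551, 560.95, 639,975.93]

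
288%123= 42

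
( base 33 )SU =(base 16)3ba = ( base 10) 954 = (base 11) 798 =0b1110111010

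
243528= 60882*4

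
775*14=10850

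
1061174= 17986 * 59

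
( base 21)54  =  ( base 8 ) 155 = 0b1101101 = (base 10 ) 109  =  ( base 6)301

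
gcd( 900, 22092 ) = 12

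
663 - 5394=-4731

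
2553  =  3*851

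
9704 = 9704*1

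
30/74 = 15/37 = 0.41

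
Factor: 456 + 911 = 1367 = 1367^1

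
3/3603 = 1/1201 = 0.00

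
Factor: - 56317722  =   - 2^1 *3^1*103^1*91129^1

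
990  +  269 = 1259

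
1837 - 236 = 1601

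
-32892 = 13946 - 46838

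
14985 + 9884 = 24869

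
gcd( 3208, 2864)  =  8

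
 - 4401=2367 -6768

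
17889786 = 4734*3779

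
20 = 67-47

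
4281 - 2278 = 2003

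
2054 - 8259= - 6205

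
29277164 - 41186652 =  - 11909488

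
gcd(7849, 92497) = 1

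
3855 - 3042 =813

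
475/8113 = 25/427 = 0.06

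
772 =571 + 201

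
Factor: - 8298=-2^1 * 3^2*461^1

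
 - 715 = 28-743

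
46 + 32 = 78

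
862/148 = 5 + 61/74 = 5.82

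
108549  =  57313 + 51236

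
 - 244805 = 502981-747786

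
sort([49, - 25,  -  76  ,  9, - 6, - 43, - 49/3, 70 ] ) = [- 76,  -  43,  -  25, - 49/3, - 6, 9, 49, 70]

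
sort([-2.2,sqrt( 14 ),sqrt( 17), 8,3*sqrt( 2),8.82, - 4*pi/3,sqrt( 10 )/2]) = [-4 * pi/3, - 2.2,sqrt(10 )/2,sqrt(14),sqrt( 17),3*sqrt(2 ),8,8.82] 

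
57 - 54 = 3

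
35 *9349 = 327215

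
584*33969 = 19837896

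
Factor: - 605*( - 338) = 204490=2^1*5^1* 11^2 * 13^2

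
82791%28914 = 24963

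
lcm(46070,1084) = 92140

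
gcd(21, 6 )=3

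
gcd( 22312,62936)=8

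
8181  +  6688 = 14869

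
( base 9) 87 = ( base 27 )2p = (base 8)117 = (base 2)1001111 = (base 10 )79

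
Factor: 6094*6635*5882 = 2^2*5^1 * 11^1*17^1*173^1*277^1*1327^1 = 237830964580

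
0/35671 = 0 = 0.00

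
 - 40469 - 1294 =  - 41763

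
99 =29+70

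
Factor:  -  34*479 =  - 2^1*17^1 *479^1 = - 16286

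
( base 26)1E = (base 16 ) 28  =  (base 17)26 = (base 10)40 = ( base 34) 16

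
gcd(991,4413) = 1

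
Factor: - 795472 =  - 2^4*83^1*599^1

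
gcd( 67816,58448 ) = 8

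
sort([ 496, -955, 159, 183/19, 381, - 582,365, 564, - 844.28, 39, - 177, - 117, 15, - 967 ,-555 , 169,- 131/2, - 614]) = [-967,-955,-844.28, - 614, - 582,- 555, - 177, - 117,  -  131/2, 183/19, 15,39, 159,  169, 365,381, 496, 564 ]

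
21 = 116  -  95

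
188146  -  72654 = 115492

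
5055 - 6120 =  - 1065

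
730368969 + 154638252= 885007221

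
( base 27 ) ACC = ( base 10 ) 7626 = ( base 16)1DCA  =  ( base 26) B78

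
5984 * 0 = 0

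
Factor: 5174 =2^1*13^1*199^1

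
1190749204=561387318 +629361886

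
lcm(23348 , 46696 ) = 46696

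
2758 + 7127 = 9885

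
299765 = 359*835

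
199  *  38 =7562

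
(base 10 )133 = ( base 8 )205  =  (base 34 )3v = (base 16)85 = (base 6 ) 341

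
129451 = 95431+34020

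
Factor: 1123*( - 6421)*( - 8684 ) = 62618439572 = 2^2  *13^1*167^1*1123^1*6421^1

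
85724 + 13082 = 98806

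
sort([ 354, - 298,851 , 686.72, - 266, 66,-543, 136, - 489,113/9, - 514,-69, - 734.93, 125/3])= [ -734.93, - 543, -514, - 489, - 298 , -266, - 69,113/9, 125/3,66, 136  ,  354 , 686.72, 851] 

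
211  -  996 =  - 785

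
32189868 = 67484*477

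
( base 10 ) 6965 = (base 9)10488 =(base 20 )h85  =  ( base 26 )A7N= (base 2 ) 1101100110101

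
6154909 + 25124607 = 31279516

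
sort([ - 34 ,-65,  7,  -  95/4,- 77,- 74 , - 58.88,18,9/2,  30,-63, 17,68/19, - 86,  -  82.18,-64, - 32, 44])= [ - 86, - 82.18, - 77,- 74, -65, - 64,-63,  -  58.88, - 34, - 32, -95/4, 68/19,9/2,7,  17,18,30,44]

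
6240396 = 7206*866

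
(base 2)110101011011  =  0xD5B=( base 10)3419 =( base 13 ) 1730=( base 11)2629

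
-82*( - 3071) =251822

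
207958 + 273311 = 481269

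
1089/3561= 363/1187 = 0.31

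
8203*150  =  1230450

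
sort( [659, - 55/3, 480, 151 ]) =[ - 55/3 , 151,480,659]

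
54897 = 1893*29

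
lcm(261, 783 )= 783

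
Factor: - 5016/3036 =-2^1* 19^1* 23^( - 1 ) =- 38/23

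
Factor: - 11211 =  - 3^1*37^1 * 101^1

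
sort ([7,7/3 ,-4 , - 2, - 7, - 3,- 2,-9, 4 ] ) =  [-9, - 7,-4 , - 3, - 2,- 2,7/3 , 4, 7]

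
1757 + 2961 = 4718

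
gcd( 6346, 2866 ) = 2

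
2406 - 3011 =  - 605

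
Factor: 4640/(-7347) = -2^5*3^( - 1)*5^1*29^1*31^( - 1 )*79^( - 1 ) 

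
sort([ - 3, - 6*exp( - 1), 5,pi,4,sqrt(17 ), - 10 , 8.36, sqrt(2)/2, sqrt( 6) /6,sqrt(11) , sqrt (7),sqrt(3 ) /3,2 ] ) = [ - 10, - 3,-6*exp (-1),sqrt(6)/6,sqrt (3) /3,sqrt( 2)/2, 2,sqrt( 7),pi , sqrt(11) , 4,sqrt( 17 ),  5,8.36 ] 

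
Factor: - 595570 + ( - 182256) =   -  2^1*7^2*7937^1 = - 777826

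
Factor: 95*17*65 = 104975=5^2*13^1*17^1*19^1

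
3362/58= 57 + 28/29 = 57.97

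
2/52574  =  1/26287 = 0.00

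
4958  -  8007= -3049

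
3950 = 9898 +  - 5948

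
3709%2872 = 837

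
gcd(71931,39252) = 3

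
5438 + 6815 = 12253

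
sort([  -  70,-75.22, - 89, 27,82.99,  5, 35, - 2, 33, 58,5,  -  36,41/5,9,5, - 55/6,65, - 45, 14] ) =[-89, - 75.22, - 70,-45,-36, - 55/6, - 2, 5,  5, 5,41/5,9, 14 , 27, 33,  35,58, 65, 82.99 ]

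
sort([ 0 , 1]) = [ 0, 1 ]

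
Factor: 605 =5^1*11^2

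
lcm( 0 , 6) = 0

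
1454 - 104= 1350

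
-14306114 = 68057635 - 82363749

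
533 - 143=390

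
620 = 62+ 558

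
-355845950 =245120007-600965957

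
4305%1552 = 1201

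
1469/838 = 1 +631/838 = 1.75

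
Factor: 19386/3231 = 6 =2^1*3^1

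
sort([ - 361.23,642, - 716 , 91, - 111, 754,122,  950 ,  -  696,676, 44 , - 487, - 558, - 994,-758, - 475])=[ - 994,-758, - 716, - 696, - 558, - 487, - 475, - 361.23, - 111 , 44, 91,122, 642, 676,754,  950]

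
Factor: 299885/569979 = 3^ (  -  2 )*5^1*37^1*1621^1 * 63331^(-1)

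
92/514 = 46/257=0.18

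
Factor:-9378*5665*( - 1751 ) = 2^1*3^2 * 5^1*11^1 * 17^1*103^2*521^1  =  93024273870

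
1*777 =777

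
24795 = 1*24795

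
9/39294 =1/4366=0.00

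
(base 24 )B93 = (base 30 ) 78F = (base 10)6555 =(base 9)8883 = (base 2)1100110011011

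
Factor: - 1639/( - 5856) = 2^( - 5)*3^( - 1 )*11^1*61^ (- 1 )*149^1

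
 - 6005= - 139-5866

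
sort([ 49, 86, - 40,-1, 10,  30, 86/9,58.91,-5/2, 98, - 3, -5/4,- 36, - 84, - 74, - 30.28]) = [ - 84 , - 74, - 40, - 36, - 30.28, - 3, - 5/2, - 5/4, - 1, 86/9,  10,30, 49, 58.91, 86,98 ] 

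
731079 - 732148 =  - 1069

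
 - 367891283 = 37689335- 405580618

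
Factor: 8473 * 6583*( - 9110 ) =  -2^1*5^1 * 29^1 *37^1*227^1 * 229^1*911^1 = - 508135384490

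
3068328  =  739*4152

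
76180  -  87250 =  - 11070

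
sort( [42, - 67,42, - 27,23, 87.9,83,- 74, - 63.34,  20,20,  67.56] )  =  [ - 74, - 67,-63.34, - 27 , 20,20,  23, 42, 42, 67.56,83, 87.9]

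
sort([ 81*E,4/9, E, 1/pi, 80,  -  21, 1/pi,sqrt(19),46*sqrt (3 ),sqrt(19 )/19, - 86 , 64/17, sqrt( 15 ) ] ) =[ - 86, - 21,  sqrt ( 19 )/19,1/pi , 1/pi,4/9,E, 64/17,sqrt(15),sqrt( 19 ),46 * sqrt(3),80 , 81*E]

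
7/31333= 7/31333=0.00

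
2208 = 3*736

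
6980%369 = 338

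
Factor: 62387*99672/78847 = 6218237064/78847=2^3*  3^1*13^1 * 37^( - 1)*2131^(- 1 )*4153^1*4799^1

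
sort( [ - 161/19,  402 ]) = [ - 161/19 , 402]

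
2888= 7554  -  4666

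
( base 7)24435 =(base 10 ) 6396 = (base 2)1100011111100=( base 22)d4g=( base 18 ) 11d6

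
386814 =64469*6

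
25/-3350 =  - 1 + 133/134 = - 0.01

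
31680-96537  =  -64857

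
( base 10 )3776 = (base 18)bbe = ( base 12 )2228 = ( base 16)EC0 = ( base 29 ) 4E6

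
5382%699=489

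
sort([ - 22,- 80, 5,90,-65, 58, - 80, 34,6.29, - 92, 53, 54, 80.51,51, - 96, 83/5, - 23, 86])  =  [-96,-92, - 80,- 80, - 65, -23,  -  22,5,  6.29,83/5,34, 51, 53,54, 58 , 80.51, 86, 90] 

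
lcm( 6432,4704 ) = 315168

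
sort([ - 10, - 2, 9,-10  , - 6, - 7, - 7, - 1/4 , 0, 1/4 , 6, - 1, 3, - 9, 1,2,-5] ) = [-10,-10, - 9, -7,-7,-6, - 5, - 2, -1, - 1/4, 0,1/4,  1, 2, 3,6, 9 ] 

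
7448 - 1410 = 6038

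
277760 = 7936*35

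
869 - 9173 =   -  8304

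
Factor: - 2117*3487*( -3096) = 22854606984 = 2^3*3^2*11^1*29^1*43^1*73^1 * 317^1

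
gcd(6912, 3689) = 1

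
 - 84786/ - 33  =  28262/11 =2569.27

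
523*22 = 11506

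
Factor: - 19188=-2^2 * 3^2*13^1*41^1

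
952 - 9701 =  - 8749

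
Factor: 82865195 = 5^1 *7^1*449^1 * 5273^1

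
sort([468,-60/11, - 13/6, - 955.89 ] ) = [ - 955.89,  -  60/11, - 13/6, 468]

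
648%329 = 319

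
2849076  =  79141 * 36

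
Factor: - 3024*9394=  - 28407456 = - 2^5*3^3* 7^2*11^1*61^1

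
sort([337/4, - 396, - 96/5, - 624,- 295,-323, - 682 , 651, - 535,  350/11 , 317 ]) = [ - 682, - 624, - 535,  -  396, -323, - 295, - 96/5,  350/11 , 337/4, 317,651 ] 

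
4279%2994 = 1285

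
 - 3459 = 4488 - 7947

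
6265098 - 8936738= - 2671640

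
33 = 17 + 16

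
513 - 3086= - 2573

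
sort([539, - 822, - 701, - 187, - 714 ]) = [-822, - 714, - 701, - 187, 539]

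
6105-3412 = 2693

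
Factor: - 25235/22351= - 5^1 * 7^1 *31^( - 1) = - 35/31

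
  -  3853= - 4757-- 904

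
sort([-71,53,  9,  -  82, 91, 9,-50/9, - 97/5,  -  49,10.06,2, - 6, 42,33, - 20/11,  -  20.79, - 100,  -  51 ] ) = [ - 100 , - 82, - 71, - 51,  -  49, - 20.79, - 97/5, -6, - 50/9,  -  20/11, 2, 9, 9, 10.06, 33,42, 53,  91 ]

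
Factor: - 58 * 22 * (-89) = 113564 = 2^2*11^1*29^1*89^1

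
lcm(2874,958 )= 2874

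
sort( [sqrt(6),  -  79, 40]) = [ - 79,sqrt(6 ),40 ]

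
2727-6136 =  - 3409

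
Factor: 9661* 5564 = 53753804 = 2^2 * 13^1 * 107^1*9661^1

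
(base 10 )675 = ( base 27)p0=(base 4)22203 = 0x2a3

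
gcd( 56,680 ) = 8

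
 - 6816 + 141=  - 6675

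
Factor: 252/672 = 3/8=2^ ( - 3 ) * 3^1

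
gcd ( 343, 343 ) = 343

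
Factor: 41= 41^1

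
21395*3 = 64185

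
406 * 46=18676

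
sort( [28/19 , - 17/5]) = [ - 17/5,  28/19 ]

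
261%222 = 39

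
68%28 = 12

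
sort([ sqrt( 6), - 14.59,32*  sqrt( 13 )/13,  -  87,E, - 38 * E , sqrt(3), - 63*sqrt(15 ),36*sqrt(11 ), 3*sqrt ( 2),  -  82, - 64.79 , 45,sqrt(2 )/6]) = [ - 63*sqrt ( 15 ), - 38*E, - 87, - 82,- 64.79,-14.59,sqrt(2) /6 , sqrt(3) , sqrt(6),E,3*sqrt(2), 32*sqrt(13 )/13,45,36*sqrt(11) ]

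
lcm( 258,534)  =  22962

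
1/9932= 1/9932 = 0.00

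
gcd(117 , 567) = 9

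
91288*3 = 273864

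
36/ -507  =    -  12/169 = - 0.07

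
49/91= 7/13= 0.54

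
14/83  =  14/83 = 0.17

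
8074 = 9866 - 1792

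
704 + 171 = 875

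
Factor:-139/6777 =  - 3^(-3)*139^1*251^(-1 ) 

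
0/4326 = 0 = 0.00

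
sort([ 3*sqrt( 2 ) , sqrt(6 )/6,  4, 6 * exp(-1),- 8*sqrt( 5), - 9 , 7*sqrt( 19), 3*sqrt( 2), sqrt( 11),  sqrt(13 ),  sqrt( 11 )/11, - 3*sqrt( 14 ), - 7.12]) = [  -  8*sqrt(5), - 3*sqrt( 14 ), - 9, - 7.12,  sqrt( 11) /11, sqrt ( 6)/6, 6*exp( - 1),sqrt( 11 ),  sqrt ( 13 ), 4,3*sqrt(2), 3*sqrt( 2), 7 * sqrt( 19)]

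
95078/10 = 47539/5 = 9507.80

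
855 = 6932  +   - 6077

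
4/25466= 2/12733 = 0.00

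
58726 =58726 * 1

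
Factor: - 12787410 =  - 2^1*3^1*5^1 * 73^1*5839^1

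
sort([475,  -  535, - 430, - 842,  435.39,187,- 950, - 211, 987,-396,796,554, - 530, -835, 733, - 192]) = [ - 950,-842, - 835, - 535,  -  530, -430, - 396, - 211, -192, 187,435.39, 475, 554 , 733,796,987]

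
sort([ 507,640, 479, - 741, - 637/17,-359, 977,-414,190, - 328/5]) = [-741,-414,-359 , - 328/5, - 637/17, 190, 479, 507, 640, 977]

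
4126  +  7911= 12037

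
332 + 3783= 4115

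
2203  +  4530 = 6733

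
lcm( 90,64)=2880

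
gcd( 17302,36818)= 82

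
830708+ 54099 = 884807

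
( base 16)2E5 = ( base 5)10431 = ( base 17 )29A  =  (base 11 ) 614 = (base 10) 741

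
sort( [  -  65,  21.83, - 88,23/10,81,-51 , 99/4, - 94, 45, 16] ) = [-94,-88, - 65, - 51,23/10, 16, 21.83,99/4, 45, 81 ]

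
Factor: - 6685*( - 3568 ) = 23852080= 2^4*  5^1*7^1*191^1*223^1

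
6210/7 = 6210/7 = 887.14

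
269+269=538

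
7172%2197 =581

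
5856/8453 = 5856/8453 = 0.69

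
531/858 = 177/286 = 0.62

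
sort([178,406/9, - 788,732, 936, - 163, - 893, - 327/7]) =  [ - 893, - 788, - 163, - 327/7,406/9, 178, 732,936]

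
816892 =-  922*(- 886)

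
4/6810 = 2/3405=0.00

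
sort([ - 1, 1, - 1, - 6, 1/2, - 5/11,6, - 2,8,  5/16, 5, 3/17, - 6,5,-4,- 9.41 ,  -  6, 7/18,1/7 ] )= [ - 9.41,  -  6, - 6,-6, - 4, - 2,-1, - 1, - 5/11,1/7,3/17,  5/16,7/18, 1/2,1, 5, 5,6,8]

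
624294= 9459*66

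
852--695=1547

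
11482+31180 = 42662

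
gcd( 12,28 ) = 4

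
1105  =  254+851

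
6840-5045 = 1795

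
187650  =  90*2085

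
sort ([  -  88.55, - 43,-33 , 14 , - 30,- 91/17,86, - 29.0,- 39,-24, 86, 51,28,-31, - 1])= [ - 88.55, - 43, - 39,-33, - 31, - 30, - 29.0, - 24,- 91/17,-1,14, 28,51, 86,86 ] 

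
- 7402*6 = -44412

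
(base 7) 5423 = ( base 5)30203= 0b11110001000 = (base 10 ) 1928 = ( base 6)12532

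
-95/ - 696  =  95/696 = 0.14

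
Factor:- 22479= -3^1*59^1 * 127^1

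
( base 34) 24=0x48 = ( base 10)72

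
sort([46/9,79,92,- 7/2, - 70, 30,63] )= [ - 70, - 7/2,46/9, 30,63, 79,92 ]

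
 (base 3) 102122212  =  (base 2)10000100110101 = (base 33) 7qk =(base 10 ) 8501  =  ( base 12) 4B05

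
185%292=185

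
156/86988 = 13/7249 = 0.00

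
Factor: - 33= - 3^1*11^1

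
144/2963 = 144/2963 = 0.05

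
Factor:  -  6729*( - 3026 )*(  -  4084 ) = -83158220136 = - 2^3*3^1 *17^1 *89^1*1021^1 * 2243^1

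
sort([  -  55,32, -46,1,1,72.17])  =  [ - 55,-46, 1,1, 32,72.17]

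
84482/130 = 42241/65 = 649.86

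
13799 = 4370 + 9429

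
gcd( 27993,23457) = 21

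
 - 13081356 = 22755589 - 35836945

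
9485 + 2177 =11662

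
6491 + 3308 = 9799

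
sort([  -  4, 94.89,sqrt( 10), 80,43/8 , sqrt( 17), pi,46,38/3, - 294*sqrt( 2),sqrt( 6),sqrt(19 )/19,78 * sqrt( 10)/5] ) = [ - 294*sqrt(2 ), - 4,sqrt( 19 )/19 , sqrt ( 6),pi, sqrt( 10 ),sqrt(17),43/8,38/3,46,78*sqrt(10)/5,80, 94.89 ] 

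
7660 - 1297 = 6363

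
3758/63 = 59 + 41/63 = 59.65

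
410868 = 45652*9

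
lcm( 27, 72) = 216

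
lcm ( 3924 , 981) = 3924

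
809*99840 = 80770560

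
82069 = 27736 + 54333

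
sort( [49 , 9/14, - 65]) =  [ - 65 , 9/14,49 ] 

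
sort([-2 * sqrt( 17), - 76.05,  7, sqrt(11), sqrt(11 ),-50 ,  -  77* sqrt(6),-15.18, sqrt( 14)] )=[-77*sqrt( 6 ),-76.05,-50, - 15.18, - 2*sqrt( 17),sqrt (11 ), sqrt( 11),sqrt (14 ), 7 ]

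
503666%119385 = 26126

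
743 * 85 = 63155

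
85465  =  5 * 17093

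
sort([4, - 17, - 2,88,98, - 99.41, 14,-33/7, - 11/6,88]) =[ - 99.41, - 17,-33/7, - 2,  -  11/6,4,14,88,88, 98]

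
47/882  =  47/882 = 0.05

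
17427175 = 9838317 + 7588858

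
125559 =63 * 1993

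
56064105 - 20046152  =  36017953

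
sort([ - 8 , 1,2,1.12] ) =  [ - 8,1, 1.12,2]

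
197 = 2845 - 2648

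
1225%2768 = 1225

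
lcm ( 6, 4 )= 12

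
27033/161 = 167+146/161 = 167.91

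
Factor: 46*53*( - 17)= - 2^1*17^1*23^1*53^1 = - 41446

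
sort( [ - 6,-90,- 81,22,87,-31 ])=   [ - 90, - 81,-31,-6,22,  87]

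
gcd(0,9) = 9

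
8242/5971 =8242/5971  =  1.38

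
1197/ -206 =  - 6 +39/206 = -5.81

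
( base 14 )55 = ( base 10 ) 75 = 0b1001011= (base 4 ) 1023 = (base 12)63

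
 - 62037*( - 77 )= 4776849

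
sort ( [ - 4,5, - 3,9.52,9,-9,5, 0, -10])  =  [-10, - 9, - 4 ,-3,0, 5,  5, 9, 9.52] 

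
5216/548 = 9 + 71/137 = 9.52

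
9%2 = 1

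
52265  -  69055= - 16790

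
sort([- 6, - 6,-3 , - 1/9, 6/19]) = [- 6, - 6, - 3 , -1/9 , 6/19] 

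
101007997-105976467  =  -4968470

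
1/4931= 1/4931=0.00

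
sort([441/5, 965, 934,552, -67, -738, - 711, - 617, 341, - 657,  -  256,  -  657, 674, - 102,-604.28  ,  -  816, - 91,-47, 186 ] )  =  [-816  ,-738, - 711,  -  657, - 657,-617, -604.28, - 256,-102, - 91, -67, - 47, 441/5, 186, 341, 552, 674, 934, 965]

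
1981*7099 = 14063119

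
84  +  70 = 154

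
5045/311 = 5045/311 = 16.22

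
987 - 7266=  - 6279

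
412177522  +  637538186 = 1049715708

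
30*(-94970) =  - 2849100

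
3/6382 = 3/6382 = 0.00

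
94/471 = 94/471 = 0.20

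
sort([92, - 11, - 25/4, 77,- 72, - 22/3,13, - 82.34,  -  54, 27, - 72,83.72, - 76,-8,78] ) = [ - 82.34, - 76, - 72, - 72, - 54,-11,-8, - 22/3,-25/4,13,27,77, 78,83.72, 92] 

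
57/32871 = 19/10957 =0.00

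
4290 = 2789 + 1501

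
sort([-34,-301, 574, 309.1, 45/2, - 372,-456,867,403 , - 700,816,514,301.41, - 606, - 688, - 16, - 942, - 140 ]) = [- 942, - 700, - 688, - 606, - 456, - 372, - 301 ,- 140, - 34, - 16,45/2,301.41, 309.1  ,  403, 514, 574,816,867]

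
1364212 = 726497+637715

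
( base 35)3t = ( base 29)4i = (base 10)134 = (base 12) B2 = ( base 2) 10000110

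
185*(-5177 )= - 957745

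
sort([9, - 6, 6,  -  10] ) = [ - 10 , - 6,6, 9]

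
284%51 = 29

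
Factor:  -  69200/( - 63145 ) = 80/73=2^4* 5^1*73^ ( - 1 )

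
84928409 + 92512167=177440576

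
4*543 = 2172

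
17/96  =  17/96=0.18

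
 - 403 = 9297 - 9700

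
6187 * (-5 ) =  - 30935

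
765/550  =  153/110 = 1.39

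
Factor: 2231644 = 2^2*23^1*127^1*191^1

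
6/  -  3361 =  - 6/3361 = -0.00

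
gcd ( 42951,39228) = 3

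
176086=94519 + 81567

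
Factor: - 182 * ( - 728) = 2^4*7^2*13^2 = 132496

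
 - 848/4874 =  - 1 + 2013/2437  =  - 0.17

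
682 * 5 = 3410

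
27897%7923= 4128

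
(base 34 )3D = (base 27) 47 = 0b1110011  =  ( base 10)115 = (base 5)430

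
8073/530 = 15 + 123/530=15.23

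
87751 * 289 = 25360039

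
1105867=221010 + 884857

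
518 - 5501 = -4983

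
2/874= 1/437 = 0.00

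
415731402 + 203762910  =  619494312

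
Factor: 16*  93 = 2^4*3^1*31^1 = 1488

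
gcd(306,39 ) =3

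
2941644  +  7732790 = 10674434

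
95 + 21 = 116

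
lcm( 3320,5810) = 23240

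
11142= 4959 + 6183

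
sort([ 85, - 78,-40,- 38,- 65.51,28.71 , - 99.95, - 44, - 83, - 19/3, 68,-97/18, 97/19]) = [ - 99.95, - 83,-78, -65.51 , - 44, - 40, - 38,-19/3, - 97/18,97/19,28.71, 68,85]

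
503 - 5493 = - 4990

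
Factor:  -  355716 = -2^2*3^2*41^1*241^1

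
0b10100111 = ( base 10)167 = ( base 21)7k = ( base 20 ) 87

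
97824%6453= 1029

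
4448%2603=1845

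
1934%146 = 36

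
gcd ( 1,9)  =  1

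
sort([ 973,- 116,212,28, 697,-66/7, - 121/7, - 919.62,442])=[ - 919.62, - 116,-121/7, - 66/7, 28,212, 442,697,973]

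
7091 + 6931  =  14022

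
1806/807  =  2 + 64/269 = 2.24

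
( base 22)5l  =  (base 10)131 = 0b10000011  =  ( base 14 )95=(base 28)4J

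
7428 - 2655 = 4773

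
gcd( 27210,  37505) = 5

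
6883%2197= 292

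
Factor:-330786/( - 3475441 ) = 2^1*3^2*17^1*23^1*31^(- 1 )*47^1*112111^(- 1)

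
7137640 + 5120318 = 12257958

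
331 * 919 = 304189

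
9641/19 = 9641/19= 507.42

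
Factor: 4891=67^1*73^1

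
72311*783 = 56619513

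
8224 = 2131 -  - 6093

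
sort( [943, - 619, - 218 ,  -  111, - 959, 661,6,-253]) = [ - 959,-619,  -  253,-218, - 111,6,661, 943]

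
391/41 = 9 + 22/41 = 9.54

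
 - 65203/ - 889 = 65203/889 = 73.34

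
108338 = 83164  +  25174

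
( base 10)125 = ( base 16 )7d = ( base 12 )a5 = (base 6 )325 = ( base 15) 85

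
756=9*84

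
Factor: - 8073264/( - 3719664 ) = 3^( - 1 )*13^(-1 )*1987^(  -  1)*168193^1 =168193/77493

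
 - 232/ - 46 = 5 + 1/23 = 5.04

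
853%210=13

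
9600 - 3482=6118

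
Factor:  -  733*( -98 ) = 2^1*7^2 * 733^1= 71834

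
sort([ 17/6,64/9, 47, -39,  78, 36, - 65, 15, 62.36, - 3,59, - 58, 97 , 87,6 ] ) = [ - 65, - 58, - 39, - 3,17/6,  6,  64/9, 15,  36, 47,59,62.36, 78, 87, 97 ]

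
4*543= 2172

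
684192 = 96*7127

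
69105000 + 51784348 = 120889348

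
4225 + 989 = 5214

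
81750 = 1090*75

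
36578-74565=-37987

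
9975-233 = 9742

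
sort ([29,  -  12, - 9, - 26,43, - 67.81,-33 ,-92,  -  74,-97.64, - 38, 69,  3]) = [ - 97.64, - 92, - 74, - 67.81, - 38, - 33, - 26, - 12, - 9, 3,29,43, 69] 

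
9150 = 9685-535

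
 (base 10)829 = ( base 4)30331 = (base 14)433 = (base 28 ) 11H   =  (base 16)33d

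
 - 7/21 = -1/3 = -0.33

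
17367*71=1233057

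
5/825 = 1/165=0.01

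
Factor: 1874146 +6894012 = 2^1*7^2*17^1*19^1* 277^1  =  8768158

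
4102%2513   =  1589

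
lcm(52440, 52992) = 5034240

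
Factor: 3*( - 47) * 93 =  - 13113 = - 3^2 * 31^1*47^1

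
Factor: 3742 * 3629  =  13579718 = 2^1 * 19^1*191^1*1871^1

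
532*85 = 45220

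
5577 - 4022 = 1555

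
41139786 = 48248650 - 7108864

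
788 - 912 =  - 124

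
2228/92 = 557/23 = 24.22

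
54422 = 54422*1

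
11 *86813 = 954943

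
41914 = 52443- 10529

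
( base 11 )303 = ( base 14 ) 1C2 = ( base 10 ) 366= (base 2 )101101110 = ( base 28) d2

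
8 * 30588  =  244704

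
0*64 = 0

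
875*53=46375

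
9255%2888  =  591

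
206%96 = 14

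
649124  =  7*92732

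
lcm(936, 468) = 936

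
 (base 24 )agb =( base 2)1100000001011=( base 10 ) 6155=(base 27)8BQ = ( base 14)2359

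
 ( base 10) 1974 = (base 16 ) 7b6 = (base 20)4ie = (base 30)25o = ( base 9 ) 2633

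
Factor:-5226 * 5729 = - 29939754 = - 2^1*3^1* 13^1*17^1*  67^1 * 337^1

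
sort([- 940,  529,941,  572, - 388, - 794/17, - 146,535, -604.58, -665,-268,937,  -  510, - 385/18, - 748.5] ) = [-940, - 748.5 ,- 665, - 604.58, - 510, - 388, - 268, - 146, - 794/17, - 385/18,  529,535 , 572, 937,941]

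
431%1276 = 431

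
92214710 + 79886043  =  172100753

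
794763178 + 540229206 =1334992384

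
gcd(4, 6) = 2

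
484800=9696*50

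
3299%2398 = 901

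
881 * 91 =80171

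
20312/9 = 2256 + 8/9 = 2256.89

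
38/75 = 38/75 = 0.51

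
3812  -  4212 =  -400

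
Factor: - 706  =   -2^1*353^1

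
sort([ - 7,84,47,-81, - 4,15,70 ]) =[-81, - 7, - 4, 15,  47, 70, 84 ]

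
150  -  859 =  - 709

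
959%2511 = 959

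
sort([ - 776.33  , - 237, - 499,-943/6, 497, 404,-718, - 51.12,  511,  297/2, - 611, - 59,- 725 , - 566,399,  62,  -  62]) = [-776.33, - 725,- 718 , - 611, - 566,-499, - 237, - 943/6,- 62, - 59, - 51.12,  62,297/2, 399,404,497,511 ]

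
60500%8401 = 1693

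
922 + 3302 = 4224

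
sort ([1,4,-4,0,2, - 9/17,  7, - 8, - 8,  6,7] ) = [ - 8,-8, - 4, - 9/17, 0,1,2,4, 6 , 7,7 ] 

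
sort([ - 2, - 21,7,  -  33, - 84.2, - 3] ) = [ - 84.2, - 33, - 21, - 3, - 2,  7]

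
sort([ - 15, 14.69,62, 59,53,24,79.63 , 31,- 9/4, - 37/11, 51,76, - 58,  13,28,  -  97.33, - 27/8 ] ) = [-97.33, - 58, - 15,-27/8, - 37/11, - 9/4 , 13,14.69, 24,28,31,51, 53,59,62,76 , 79.63 ]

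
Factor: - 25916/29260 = -5^( - 1)*7^ (- 1)*31^1  =  -31/35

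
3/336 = 1/112 =0.01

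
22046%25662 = 22046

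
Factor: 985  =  5^1*197^1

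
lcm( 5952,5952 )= 5952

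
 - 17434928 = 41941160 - 59376088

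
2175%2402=2175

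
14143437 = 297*47621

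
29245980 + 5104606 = 34350586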